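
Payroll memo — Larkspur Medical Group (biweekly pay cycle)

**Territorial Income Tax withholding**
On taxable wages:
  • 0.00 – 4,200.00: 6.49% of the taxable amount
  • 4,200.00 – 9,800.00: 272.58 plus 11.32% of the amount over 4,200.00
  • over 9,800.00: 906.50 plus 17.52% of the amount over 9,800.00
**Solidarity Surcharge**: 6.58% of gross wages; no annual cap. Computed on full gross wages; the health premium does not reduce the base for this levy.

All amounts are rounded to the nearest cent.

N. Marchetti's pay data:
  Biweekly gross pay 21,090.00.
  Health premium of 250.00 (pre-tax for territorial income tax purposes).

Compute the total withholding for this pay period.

4,228.43

Territorial Income Tax: taxable = 21,090.00 − 250.00 = 20,840.00
  906.50 + 17.52% × (20,840.00 − 9,800.00) = 906.50 + 17.52% × 11,040.00 = 2,840.71
Solidarity Surcharge: 6.58% × 21,090.00 = 1,387.72
Total: 2,840.71 + 1,387.72 = 4,228.43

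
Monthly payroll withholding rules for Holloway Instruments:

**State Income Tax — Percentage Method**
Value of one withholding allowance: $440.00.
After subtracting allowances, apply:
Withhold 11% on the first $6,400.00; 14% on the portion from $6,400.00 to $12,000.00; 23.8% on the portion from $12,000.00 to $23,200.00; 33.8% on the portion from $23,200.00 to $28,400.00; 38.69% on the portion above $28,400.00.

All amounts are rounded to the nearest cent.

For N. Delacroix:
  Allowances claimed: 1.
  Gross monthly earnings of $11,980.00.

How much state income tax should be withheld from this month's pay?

State Income Tax: taxable = $11,980.00 − 1×$440.00 = $11,540.00
  $704.00 + 14% × ($11,540.00 − $6,400.00) = $704.00 + 14% × $5,140.00 = $1,423.60

$1,423.60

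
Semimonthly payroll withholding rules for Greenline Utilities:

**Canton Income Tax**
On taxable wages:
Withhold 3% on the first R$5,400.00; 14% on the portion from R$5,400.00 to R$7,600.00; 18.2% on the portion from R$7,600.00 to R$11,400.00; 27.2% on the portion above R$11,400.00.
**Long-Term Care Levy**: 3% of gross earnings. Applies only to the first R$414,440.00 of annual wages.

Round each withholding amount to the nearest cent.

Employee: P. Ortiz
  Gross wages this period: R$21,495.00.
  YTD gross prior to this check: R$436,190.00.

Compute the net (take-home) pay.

Canton Income Tax: taxable = R$21,495.00
  R$1,161.60 + 27.2% × (R$21,495.00 − R$11,400.00) = R$1,161.60 + 27.2% × R$10,095.00 = R$3,907.44
Long-Term Care Levy: YTD R$436,190.00 ≥ cap R$414,440.00 → R$0.00
Total withheld: R$3,907.44 + R$0.00 = R$3,907.44
Net pay: R$21,495.00 − R$3,907.44 = R$17,587.56

R$17,587.56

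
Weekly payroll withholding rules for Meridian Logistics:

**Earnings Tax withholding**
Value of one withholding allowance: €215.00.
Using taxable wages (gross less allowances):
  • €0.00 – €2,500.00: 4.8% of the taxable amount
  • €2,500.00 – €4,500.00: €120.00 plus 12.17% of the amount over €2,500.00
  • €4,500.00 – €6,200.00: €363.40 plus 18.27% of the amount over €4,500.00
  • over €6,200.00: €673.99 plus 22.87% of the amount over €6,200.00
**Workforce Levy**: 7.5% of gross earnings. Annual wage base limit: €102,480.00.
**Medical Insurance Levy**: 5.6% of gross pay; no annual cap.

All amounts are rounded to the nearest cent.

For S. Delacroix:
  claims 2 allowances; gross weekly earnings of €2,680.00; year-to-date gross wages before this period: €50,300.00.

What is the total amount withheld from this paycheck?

Earnings Tax: taxable = €2,680.00 − 2×€215.00 = €2,250.00
  4.8% × €2,250.00 = €108.00
Workforce Levy: 7.5% × €2,680.00 = €201.00
Medical Insurance Levy: 5.6% × €2,680.00 = €150.08
Total: €108.00 + €201.00 + €150.08 = €459.08

€459.08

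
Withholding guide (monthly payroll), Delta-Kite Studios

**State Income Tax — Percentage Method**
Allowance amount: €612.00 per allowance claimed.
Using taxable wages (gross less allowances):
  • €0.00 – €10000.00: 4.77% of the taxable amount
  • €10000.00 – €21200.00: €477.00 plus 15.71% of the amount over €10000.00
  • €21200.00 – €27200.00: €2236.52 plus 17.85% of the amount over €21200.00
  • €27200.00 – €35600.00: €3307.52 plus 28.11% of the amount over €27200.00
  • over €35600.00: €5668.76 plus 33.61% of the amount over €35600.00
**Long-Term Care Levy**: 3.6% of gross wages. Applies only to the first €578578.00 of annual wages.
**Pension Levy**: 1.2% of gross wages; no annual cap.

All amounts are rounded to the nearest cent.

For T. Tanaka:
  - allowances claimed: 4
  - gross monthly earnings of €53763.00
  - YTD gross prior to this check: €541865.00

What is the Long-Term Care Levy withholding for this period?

€1321.67

Long-Term Care Levy: cap €578578.00 − YTD €541865.00 = €36713.00 subject; 3.6% × €36713.00 = €1321.67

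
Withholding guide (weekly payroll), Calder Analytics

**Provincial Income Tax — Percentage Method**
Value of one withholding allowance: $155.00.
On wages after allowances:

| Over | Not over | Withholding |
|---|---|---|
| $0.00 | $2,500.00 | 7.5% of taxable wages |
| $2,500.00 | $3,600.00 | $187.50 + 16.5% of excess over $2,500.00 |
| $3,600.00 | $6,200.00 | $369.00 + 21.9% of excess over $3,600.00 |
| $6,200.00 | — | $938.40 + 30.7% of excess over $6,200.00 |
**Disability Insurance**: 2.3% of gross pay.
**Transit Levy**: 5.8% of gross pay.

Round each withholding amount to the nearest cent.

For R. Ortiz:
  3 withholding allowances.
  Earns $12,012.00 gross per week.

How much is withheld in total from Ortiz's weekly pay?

Provincial Income Tax: taxable = $12,012.00 − 3×$155.00 = $11,547.00
  $938.40 + 30.7% × ($11,547.00 − $6,200.00) = $938.40 + 30.7% × $5,347.00 = $2,579.93
Disability Insurance: 2.3% × $12,012.00 = $276.28
Transit Levy: 5.8% × $12,012.00 = $696.70
Total: $2,579.93 + $276.28 + $696.70 = $3,552.91

$3,552.91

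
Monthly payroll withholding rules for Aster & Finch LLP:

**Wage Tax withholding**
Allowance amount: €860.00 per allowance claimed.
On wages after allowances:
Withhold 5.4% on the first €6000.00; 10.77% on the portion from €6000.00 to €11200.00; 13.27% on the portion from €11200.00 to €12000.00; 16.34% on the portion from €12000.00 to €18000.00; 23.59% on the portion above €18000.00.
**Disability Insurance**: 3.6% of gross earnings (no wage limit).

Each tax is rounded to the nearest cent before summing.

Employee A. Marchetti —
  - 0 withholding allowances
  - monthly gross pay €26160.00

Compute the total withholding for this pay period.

Wage Tax: taxable = €26160.00
  €1970.60 + 23.59% × (€26160.00 − €18000.00) = €1970.60 + 23.59% × €8160.00 = €3895.54
Disability Insurance: 3.6% × €26160.00 = €941.76
Total: €3895.54 + €941.76 = €4837.30

€4837.30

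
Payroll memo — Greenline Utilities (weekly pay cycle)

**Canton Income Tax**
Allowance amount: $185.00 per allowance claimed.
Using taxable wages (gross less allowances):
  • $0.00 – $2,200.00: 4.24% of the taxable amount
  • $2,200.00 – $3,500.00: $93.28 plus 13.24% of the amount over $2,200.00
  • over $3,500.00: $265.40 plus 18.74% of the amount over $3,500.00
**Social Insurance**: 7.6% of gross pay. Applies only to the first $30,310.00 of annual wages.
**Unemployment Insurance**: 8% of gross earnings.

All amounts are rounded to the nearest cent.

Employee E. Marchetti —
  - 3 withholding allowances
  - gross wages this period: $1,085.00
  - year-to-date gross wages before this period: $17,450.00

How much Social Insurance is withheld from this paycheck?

$82.46

Social Insurance: 7.6% × $1,085.00 = $82.46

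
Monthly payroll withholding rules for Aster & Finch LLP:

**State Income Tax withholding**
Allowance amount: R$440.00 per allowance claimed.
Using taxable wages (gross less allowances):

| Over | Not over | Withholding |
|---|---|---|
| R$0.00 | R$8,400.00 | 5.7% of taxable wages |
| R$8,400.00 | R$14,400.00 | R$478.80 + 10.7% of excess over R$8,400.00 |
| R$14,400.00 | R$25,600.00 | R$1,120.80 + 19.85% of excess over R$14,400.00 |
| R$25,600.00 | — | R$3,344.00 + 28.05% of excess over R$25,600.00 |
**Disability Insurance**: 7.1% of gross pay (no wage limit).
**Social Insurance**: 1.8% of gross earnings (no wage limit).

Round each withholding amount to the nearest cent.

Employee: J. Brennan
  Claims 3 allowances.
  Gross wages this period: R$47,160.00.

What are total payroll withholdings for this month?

State Income Tax: taxable = R$47,160.00 − 3×R$440.00 = R$45,840.00
  R$3,344.00 + 28.05% × (R$45,840.00 − R$25,600.00) = R$3,344.00 + 28.05% × R$20,240.00 = R$9,021.32
Disability Insurance: 7.1% × R$47,160.00 = R$3,348.36
Social Insurance: 1.8% × R$47,160.00 = R$848.88
Total: R$9,021.32 + R$3,348.36 + R$848.88 = R$13,218.56

R$13,218.56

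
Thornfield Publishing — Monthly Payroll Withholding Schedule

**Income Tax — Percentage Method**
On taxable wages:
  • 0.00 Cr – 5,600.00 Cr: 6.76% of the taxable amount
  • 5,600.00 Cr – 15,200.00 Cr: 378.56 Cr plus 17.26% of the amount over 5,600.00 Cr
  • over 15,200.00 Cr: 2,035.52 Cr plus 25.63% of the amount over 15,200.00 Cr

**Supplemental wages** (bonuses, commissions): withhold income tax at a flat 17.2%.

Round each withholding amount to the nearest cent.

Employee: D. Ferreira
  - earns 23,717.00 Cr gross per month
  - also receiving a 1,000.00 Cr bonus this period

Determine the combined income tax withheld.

4,390.43 Cr

Income Tax: taxable = 23,717.00 Cr
  2,035.52 Cr + 25.63% × (23,717.00 Cr − 15,200.00 Cr) = 2,035.52 Cr + 25.63% × 8,517.00 Cr = 4,218.43 Cr
Supplemental (17.2% flat on bonus): 17.2% × 1,000.00 Cr = 172.00 Cr
Total income tax: 4,218.43 Cr + 172.00 Cr = 4,390.43 Cr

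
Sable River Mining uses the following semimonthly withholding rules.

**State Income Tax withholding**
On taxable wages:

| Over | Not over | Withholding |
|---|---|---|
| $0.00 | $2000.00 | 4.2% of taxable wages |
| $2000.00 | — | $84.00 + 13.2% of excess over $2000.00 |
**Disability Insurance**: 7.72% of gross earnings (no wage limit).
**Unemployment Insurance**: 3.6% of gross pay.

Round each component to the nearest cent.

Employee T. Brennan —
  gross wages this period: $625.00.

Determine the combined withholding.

$97.00

State Income Tax: taxable = $625.00
  4.2% × $625.00 = $26.25
Disability Insurance: 7.72% × $625.00 = $48.25
Unemployment Insurance: 3.6% × $625.00 = $22.50
Total: $26.25 + $48.25 + $22.50 = $97.00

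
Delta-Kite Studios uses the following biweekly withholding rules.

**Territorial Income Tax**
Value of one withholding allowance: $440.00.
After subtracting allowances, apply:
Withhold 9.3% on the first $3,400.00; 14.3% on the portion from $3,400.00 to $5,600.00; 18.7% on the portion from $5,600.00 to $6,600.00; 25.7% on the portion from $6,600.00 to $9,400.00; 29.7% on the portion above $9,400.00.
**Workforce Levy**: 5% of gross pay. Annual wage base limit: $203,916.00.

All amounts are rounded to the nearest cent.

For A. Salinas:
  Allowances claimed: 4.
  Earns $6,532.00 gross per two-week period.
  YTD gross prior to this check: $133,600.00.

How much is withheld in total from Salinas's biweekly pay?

$839.00

Territorial Income Tax: taxable = $6,532.00 − 4×$440.00 = $4,772.00
  $316.20 + 14.3% × ($4,772.00 − $3,400.00) = $316.20 + 14.3% × $1,372.00 = $512.40
Workforce Levy: 5% × $6,532.00 = $326.60
Total: $512.40 + $326.60 = $839.00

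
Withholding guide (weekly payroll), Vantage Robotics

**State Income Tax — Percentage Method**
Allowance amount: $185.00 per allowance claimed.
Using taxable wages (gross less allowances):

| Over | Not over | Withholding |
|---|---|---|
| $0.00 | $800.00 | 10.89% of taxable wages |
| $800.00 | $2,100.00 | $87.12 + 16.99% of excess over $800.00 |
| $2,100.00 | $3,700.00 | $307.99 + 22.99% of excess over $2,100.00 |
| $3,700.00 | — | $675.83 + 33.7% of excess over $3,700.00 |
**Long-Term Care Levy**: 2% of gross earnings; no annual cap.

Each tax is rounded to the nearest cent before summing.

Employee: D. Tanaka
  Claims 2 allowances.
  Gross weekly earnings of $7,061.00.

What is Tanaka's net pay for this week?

State Income Tax: taxable = $7,061.00 − 2×$185.00 = $6,691.00
  $675.83 + 33.7% × ($6,691.00 − $3,700.00) = $675.83 + 33.7% × $2,991.00 = $1,683.80
Long-Term Care Levy: 2% × $7,061.00 = $141.22
Total withheld: $1,683.80 + $141.22 = $1,825.02
Net pay: $7,061.00 − $1,825.02 = $5,235.98

$5,235.98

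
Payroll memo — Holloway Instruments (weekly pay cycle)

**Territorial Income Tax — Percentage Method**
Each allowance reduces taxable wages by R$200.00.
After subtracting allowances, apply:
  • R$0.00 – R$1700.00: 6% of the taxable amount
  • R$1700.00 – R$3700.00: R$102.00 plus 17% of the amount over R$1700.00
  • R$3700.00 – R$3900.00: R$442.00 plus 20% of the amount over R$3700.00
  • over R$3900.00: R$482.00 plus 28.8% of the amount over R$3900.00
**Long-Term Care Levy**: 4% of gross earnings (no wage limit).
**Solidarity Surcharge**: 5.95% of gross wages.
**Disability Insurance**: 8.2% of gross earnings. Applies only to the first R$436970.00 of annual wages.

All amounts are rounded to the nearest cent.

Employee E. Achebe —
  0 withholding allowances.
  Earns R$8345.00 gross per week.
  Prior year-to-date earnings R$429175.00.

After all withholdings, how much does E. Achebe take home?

R$5113.32

Territorial Income Tax: taxable = R$8345.00
  R$482.00 + 28.8% × (R$8345.00 − R$3900.00) = R$482.00 + 28.8% × R$4445.00 = R$1762.16
Long-Term Care Levy: 4% × R$8345.00 = R$333.80
Solidarity Surcharge: 5.95% × R$8345.00 = R$496.53
Disability Insurance: cap R$436970.00 − YTD R$429175.00 = R$7795.00 subject; 8.2% × R$7795.00 = R$639.19
Total withheld: R$1762.16 + R$333.80 + R$496.53 + R$639.19 = R$3231.68
Net pay: R$8345.00 − R$3231.68 = R$5113.32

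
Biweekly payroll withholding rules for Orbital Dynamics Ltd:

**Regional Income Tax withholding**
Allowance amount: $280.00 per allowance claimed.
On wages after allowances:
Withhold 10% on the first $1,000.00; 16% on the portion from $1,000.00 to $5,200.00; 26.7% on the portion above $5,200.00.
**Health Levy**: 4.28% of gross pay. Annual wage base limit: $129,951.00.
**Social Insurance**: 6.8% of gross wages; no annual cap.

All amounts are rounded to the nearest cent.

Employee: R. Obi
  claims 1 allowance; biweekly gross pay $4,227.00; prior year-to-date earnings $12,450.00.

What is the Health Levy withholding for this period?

$180.92

Health Levy: 4.28% × $4,227.00 = $180.92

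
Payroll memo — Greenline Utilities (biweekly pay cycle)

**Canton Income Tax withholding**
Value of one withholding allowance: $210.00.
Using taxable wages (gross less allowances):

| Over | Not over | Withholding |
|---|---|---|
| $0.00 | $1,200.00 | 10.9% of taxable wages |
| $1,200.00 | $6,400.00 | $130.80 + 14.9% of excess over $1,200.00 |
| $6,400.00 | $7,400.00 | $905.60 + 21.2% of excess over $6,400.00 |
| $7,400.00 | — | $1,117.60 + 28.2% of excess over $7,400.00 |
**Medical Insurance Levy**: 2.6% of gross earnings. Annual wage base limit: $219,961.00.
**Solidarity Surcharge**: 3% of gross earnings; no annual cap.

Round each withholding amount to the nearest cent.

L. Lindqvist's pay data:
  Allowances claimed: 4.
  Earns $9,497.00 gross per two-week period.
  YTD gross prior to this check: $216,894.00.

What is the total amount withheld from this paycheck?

Canton Income Tax: taxable = $9,497.00 − 4×$210.00 = $8,657.00
  $1,117.60 + 28.2% × ($8,657.00 − $7,400.00) = $1,117.60 + 28.2% × $1,257.00 = $1,472.07
Medical Insurance Levy: cap $219,961.00 − YTD $216,894.00 = $3,067.00 subject; 2.6% × $3,067.00 = $79.74
Solidarity Surcharge: 3% × $9,497.00 = $284.91
Total: $1,472.07 + $79.74 + $284.91 = $1,836.72

$1,836.72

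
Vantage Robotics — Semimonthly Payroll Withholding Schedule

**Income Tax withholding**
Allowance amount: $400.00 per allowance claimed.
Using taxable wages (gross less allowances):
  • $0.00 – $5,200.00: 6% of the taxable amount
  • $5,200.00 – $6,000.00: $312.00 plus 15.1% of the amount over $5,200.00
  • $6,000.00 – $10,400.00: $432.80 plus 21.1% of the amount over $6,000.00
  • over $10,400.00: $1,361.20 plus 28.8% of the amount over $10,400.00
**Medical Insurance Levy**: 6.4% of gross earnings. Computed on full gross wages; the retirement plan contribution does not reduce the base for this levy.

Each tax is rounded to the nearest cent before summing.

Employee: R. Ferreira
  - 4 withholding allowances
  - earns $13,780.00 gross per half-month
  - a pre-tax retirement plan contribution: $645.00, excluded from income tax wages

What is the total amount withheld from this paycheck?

$2,570.00

Income Tax: taxable = $13,780.00 − $645.00 − 4×$400.00 = $11,535.00
  $1,361.20 + 28.8% × ($11,535.00 − $10,400.00) = $1,361.20 + 28.8% × $1,135.00 = $1,688.08
Medical Insurance Levy: 6.4% × $13,780.00 = $881.92
Total: $1,688.08 + $881.92 = $2,570.00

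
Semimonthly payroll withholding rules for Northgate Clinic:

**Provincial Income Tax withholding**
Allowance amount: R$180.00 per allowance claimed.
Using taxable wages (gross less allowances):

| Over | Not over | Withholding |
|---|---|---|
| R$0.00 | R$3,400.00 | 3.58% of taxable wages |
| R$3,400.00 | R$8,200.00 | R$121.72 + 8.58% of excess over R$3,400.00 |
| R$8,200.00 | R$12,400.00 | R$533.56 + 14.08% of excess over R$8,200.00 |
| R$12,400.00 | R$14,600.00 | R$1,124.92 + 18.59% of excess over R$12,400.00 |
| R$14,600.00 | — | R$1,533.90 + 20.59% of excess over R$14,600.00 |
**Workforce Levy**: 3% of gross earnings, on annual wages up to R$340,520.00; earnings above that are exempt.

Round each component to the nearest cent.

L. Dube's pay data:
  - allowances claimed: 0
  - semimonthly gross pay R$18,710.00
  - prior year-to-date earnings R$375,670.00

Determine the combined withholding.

R$2,380.15

Provincial Income Tax: taxable = R$18,710.00
  R$1,533.90 + 20.59% × (R$18,710.00 − R$14,600.00) = R$1,533.90 + 20.59% × R$4,110.00 = R$2,380.15
Workforce Levy: YTD R$375,670.00 ≥ cap R$340,520.00 → R$0.00
Total: R$2,380.15 + R$0.00 = R$2,380.15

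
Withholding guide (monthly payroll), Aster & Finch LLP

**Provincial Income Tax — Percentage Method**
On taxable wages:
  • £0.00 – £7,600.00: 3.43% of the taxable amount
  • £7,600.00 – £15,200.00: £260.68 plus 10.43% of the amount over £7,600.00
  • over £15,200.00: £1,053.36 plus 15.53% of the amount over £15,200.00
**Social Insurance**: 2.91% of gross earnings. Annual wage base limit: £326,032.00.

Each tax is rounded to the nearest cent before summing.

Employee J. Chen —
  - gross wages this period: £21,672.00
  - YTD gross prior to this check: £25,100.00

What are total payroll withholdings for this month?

£2,689.12

Provincial Income Tax: taxable = £21,672.00
  £1,053.36 + 15.53% × (£21,672.00 − £15,200.00) = £1,053.36 + 15.53% × £6,472.00 = £2,058.46
Social Insurance: 2.91% × £21,672.00 = £630.66
Total: £2,058.46 + £630.66 = £2,689.12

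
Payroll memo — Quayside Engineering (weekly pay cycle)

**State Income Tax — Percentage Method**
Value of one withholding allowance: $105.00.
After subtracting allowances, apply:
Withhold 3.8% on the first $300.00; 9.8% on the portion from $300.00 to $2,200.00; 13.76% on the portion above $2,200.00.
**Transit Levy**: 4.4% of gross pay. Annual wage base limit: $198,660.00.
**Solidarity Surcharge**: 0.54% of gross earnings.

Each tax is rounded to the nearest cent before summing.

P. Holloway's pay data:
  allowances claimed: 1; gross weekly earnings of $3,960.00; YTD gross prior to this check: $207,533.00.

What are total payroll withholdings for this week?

$446.71

State Income Tax: taxable = $3,960.00 − 1×$105.00 = $3,855.00
  $197.60 + 13.76% × ($3,855.00 − $2,200.00) = $197.60 + 13.76% × $1,655.00 = $425.33
Transit Levy: YTD $207,533.00 ≥ cap $198,660.00 → $0.00
Solidarity Surcharge: 0.54% × $3,960.00 = $21.38
Total: $425.33 + $0.00 + $21.38 = $446.71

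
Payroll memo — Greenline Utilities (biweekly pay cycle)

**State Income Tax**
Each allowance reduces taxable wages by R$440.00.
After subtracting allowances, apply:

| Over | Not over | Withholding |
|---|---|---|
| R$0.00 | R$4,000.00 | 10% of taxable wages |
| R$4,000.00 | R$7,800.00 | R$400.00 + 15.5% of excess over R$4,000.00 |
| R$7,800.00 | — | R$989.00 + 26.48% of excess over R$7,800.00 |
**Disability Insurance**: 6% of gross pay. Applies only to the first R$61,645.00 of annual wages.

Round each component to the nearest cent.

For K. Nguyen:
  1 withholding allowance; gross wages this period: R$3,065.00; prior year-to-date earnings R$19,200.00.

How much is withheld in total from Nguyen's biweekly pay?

R$446.40

State Income Tax: taxable = R$3,065.00 − 1×R$440.00 = R$2,625.00
  10% × R$2,625.00 = R$262.50
Disability Insurance: 6% × R$3,065.00 = R$183.90
Total: R$262.50 + R$183.90 = R$446.40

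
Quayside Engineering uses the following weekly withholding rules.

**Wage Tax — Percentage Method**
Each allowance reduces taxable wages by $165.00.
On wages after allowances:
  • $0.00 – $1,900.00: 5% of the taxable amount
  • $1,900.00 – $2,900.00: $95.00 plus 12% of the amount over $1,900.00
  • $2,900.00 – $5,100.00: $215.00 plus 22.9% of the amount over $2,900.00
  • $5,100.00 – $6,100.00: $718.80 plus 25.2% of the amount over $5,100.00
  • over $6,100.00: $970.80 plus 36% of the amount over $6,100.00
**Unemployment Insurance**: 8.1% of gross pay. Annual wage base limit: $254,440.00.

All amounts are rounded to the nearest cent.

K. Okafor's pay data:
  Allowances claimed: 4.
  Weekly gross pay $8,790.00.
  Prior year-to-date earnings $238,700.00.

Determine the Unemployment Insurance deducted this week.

Unemployment Insurance: 8.1% × $8,790.00 = $711.99

$711.99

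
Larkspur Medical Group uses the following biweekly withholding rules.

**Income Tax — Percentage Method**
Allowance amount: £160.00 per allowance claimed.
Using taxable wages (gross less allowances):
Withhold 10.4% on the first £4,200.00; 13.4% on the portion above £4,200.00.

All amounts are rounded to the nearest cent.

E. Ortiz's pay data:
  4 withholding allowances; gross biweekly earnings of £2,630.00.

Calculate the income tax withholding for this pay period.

£206.96

Income Tax: taxable = £2,630.00 − 4×£160.00 = £1,990.00
  10.4% × £1,990.00 = £206.96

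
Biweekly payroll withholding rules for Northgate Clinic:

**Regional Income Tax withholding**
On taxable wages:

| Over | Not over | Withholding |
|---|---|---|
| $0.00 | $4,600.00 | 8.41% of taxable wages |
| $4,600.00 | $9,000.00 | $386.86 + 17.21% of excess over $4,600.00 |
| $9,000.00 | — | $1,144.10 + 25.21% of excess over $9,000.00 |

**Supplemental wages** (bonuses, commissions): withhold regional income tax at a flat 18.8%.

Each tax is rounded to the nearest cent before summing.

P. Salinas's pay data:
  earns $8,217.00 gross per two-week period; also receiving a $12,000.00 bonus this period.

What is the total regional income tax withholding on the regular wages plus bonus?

$3,265.35

Regional Income Tax: taxable = $8,217.00
  $386.86 + 17.21% × ($8,217.00 − $4,600.00) = $386.86 + 17.21% × $3,617.00 = $1,009.35
Supplemental (18.8% flat on bonus): 18.8% × $12,000.00 = $2,256.00
Total regional income tax: $1,009.35 + $2,256.00 = $3,265.35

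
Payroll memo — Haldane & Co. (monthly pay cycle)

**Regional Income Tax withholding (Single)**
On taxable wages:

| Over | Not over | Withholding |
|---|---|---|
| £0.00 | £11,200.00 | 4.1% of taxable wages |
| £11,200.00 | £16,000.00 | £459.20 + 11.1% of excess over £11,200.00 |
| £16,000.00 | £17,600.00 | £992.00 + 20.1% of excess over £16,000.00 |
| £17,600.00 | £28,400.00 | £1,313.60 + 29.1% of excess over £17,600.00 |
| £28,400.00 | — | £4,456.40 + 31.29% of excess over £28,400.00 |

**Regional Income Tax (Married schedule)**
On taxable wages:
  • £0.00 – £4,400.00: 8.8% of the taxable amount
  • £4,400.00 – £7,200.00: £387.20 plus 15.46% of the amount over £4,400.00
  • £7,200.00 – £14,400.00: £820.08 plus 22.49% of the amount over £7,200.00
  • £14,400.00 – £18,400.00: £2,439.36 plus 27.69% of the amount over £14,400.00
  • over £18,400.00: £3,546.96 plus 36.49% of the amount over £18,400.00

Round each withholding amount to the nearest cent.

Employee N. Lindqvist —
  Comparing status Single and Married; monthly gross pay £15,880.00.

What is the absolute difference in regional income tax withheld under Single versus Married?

Regional Income Tax (Single): taxable = £15,880.00
  £459.20 + 11.1% × (£15,880.00 − £11,200.00) = £459.20 + 11.1% × £4,680.00 = £978.68
Regional Income Tax (Married): taxable = £15,880.00
  £2,439.36 + 27.69% × (£15,880.00 − £14,400.00) = £2,439.36 + 27.69% × £1,480.00 = £2,849.17
Difference: |£978.68 − £2,849.17| = £1,870.49 (higher under Married)

£1,870.49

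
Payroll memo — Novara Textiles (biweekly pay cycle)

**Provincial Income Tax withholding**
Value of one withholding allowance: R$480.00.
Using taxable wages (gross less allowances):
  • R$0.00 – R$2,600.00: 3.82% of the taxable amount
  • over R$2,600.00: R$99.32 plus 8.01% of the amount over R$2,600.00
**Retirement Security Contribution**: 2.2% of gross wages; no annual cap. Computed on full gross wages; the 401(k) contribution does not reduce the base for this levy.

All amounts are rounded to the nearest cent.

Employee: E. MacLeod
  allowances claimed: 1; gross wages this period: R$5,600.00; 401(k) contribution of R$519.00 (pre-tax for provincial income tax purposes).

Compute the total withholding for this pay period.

R$382.80

Provincial Income Tax: taxable = R$5,600.00 − R$519.00 − 1×R$480.00 = R$4,601.00
  R$99.32 + 8.01% × (R$4,601.00 − R$2,600.00) = R$99.32 + 8.01% × R$2,001.00 = R$259.60
Retirement Security Contribution: 2.2% × R$5,600.00 = R$123.20
Total: R$259.60 + R$123.20 = R$382.80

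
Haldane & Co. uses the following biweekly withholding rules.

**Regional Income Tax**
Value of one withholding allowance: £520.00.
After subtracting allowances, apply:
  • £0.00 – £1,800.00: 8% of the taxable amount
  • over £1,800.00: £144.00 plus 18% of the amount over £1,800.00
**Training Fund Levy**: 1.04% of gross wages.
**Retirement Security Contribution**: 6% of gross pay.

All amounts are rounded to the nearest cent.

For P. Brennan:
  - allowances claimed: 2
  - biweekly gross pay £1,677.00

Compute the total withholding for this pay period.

Regional Income Tax: taxable = £1,677.00 − 2×£520.00 = £637.00
  8% × £637.00 = £50.96
Training Fund Levy: 1.04% × £1,677.00 = £17.44
Retirement Security Contribution: 6% × £1,677.00 = £100.62
Total: £50.96 + £17.44 + £100.62 = £169.02

£169.02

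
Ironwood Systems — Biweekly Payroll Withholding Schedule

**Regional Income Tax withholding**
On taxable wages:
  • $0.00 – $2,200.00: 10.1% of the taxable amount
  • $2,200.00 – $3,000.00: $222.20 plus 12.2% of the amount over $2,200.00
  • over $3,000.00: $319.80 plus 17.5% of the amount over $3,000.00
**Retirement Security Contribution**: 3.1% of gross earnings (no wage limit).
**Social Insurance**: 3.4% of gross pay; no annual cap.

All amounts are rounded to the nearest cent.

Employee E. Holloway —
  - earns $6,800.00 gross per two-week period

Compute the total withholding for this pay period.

Regional Income Tax: taxable = $6,800.00
  $319.80 + 17.5% × ($6,800.00 − $3,000.00) = $319.80 + 17.5% × $3,800.00 = $984.80
Retirement Security Contribution: 3.1% × $6,800.00 = $210.80
Social Insurance: 3.4% × $6,800.00 = $231.20
Total: $984.80 + $210.80 + $231.20 = $1,426.80

$1,426.80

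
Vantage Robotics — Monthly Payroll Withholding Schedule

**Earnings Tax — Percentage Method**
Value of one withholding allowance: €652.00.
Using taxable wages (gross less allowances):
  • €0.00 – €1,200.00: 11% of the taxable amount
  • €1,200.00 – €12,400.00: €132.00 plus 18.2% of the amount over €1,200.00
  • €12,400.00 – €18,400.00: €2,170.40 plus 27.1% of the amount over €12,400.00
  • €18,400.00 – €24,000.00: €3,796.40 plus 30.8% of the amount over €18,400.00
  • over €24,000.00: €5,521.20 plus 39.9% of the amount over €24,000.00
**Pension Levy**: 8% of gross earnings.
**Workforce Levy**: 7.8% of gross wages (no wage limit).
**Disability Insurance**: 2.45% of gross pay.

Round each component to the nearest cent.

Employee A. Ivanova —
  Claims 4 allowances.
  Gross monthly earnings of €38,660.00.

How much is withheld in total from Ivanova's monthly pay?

€17,385.40

Earnings Tax: taxable = €38,660.00 − 4×€652.00 = €36,052.00
  €5,521.20 + 39.9% × (€36,052.00 − €24,000.00) = €5,521.20 + 39.9% × €12,052.00 = €10,329.95
Pension Levy: 8% × €38,660.00 = €3,092.80
Workforce Levy: 7.8% × €38,660.00 = €3,015.48
Disability Insurance: 2.45% × €38,660.00 = €947.17
Total: €10,329.95 + €3,092.80 + €3,015.48 + €947.17 = €17,385.40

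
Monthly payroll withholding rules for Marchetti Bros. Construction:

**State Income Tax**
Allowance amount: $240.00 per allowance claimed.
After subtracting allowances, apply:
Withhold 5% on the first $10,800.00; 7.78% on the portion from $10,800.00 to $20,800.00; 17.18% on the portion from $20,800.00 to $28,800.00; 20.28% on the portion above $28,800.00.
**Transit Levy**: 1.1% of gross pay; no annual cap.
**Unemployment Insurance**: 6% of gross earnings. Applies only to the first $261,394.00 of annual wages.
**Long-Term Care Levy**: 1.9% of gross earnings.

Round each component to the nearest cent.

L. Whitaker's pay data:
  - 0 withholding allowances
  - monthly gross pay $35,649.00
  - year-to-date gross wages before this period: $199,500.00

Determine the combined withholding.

$7,289.79

State Income Tax: taxable = $35,649.00
  $2,692.40 + 20.28% × ($35,649.00 − $28,800.00) = $2,692.40 + 20.28% × $6,849.00 = $4,081.38
Transit Levy: 1.1% × $35,649.00 = $392.14
Unemployment Insurance: 6% × $35,649.00 = $2,138.94
Long-Term Care Levy: 1.9% × $35,649.00 = $677.33
Total: $4,081.38 + $392.14 + $2,138.94 + $677.33 = $7,289.79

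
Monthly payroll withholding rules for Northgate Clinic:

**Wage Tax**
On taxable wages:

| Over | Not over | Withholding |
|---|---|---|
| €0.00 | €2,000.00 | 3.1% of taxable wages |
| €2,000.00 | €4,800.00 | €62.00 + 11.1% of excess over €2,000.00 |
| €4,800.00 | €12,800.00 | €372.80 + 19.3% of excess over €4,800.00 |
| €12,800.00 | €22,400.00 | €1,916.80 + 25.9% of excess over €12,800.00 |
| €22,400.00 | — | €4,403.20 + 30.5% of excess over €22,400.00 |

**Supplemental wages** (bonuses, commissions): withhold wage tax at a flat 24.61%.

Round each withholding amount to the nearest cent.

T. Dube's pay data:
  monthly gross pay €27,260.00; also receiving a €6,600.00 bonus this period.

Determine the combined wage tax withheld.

Wage Tax: taxable = €27,260.00
  €4,403.20 + 30.5% × (€27,260.00 − €22,400.00) = €4,403.20 + 30.5% × €4,860.00 = €5,885.50
Supplemental (24.61% flat on bonus): 24.61% × €6,600.00 = €1,624.26
Total wage tax: €5,885.50 + €1,624.26 = €7,509.76

€7,509.76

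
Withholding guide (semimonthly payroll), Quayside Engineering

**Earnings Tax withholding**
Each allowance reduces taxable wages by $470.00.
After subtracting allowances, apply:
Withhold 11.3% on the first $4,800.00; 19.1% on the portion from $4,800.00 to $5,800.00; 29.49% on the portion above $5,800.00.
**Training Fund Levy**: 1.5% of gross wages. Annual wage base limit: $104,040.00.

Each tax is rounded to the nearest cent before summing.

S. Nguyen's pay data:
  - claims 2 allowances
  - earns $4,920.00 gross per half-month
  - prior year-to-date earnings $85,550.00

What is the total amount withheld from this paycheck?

$523.54

Earnings Tax: taxable = $4,920.00 − 2×$470.00 = $3,980.00
  11.3% × $3,980.00 = $449.74
Training Fund Levy: 1.5% × $4,920.00 = $73.80
Total: $449.74 + $73.80 = $523.54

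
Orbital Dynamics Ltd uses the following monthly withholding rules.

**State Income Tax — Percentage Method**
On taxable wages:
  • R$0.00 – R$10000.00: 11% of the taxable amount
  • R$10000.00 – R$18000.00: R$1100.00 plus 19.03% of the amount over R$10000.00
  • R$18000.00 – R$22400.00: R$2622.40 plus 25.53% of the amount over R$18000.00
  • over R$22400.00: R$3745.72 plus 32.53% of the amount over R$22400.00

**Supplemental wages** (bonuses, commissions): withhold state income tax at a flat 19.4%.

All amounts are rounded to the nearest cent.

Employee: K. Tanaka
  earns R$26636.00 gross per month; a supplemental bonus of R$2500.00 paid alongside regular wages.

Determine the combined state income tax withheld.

R$5608.69

State Income Tax: taxable = R$26636.00
  R$3745.72 + 32.53% × (R$26636.00 − R$22400.00) = R$3745.72 + 32.53% × R$4236.00 = R$5123.69
Supplemental (19.4% flat on bonus): 19.4% × R$2500.00 = R$485.00
Total state income tax: R$5123.69 + R$485.00 = R$5608.69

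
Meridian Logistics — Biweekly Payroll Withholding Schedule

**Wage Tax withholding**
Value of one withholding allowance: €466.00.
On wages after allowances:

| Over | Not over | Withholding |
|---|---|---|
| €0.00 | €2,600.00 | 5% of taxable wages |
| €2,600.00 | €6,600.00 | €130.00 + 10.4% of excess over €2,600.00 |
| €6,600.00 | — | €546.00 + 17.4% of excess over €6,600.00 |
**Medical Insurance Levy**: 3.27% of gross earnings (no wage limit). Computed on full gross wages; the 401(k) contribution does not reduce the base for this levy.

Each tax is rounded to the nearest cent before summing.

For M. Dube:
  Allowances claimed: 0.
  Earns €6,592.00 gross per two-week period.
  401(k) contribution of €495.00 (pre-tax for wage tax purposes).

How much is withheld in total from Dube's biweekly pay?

Wage Tax: taxable = €6,592.00 − €495.00 = €6,097.00
  €130.00 + 10.4% × (€6,097.00 − €2,600.00) = €130.00 + 10.4% × €3,497.00 = €493.69
Medical Insurance Levy: 3.27% × €6,592.00 = €215.56
Total: €493.69 + €215.56 = €709.25

€709.25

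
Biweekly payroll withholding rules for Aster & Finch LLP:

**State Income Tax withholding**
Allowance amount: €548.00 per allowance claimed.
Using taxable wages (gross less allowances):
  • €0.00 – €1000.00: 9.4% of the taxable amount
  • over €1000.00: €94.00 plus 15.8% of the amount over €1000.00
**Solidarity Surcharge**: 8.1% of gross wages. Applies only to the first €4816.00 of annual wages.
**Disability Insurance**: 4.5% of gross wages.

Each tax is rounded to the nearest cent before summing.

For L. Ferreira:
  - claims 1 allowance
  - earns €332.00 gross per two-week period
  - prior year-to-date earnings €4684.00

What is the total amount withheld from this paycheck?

State Income Tax: taxable = €332.00 − 1×€548.00 = €-216.00
  Taxable ≤ 0 → €0.00
Solidarity Surcharge: cap €4816.00 − YTD €4684.00 = €132.00 subject; 8.1% × €132.00 = €10.69
Disability Insurance: 4.5% × €332.00 = €14.94
Total: €0.00 + €10.69 + €14.94 = €25.63

€25.63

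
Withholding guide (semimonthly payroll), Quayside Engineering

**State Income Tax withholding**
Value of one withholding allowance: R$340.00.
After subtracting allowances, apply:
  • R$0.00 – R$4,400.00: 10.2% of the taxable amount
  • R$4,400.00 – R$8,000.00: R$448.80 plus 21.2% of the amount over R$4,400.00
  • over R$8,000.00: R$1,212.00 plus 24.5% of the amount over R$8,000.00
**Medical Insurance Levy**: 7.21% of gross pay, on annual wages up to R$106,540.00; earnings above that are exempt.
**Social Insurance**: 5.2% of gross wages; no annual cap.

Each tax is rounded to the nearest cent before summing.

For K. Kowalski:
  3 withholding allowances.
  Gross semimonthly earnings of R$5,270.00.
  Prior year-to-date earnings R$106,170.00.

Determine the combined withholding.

R$734.22

State Income Tax: taxable = R$5,270.00 − 3×R$340.00 = R$4,250.00
  10.2% × R$4,250.00 = R$433.50
Medical Insurance Levy: cap R$106,540.00 − YTD R$106,170.00 = R$370.00 subject; 7.21% × R$370.00 = R$26.68
Social Insurance: 5.2% × R$5,270.00 = R$274.04
Total: R$433.50 + R$26.68 + R$274.04 = R$734.22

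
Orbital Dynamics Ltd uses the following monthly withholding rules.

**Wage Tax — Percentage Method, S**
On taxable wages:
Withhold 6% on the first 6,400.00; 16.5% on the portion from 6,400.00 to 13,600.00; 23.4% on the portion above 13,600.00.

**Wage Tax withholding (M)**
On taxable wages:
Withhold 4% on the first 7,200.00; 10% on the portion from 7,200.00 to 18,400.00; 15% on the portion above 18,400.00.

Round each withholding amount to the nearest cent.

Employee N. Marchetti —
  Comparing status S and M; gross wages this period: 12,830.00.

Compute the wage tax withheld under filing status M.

851.00

Wage Tax (M): taxable = 12,830.00
  288.00 + 10% × (12,830.00 − 7,200.00) = 288.00 + 10% × 5,630.00 = 851.00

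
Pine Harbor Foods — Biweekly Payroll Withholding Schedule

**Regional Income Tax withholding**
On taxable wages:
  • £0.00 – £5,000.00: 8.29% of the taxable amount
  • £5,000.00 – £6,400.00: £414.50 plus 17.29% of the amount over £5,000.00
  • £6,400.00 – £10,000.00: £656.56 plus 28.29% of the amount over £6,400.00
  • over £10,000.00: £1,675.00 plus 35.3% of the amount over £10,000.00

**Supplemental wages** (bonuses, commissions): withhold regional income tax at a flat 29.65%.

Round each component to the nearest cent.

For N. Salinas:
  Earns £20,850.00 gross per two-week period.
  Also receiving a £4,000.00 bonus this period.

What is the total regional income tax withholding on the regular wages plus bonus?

Regional Income Tax: taxable = £20,850.00
  £1,675.00 + 35.3% × (£20,850.00 − £10,000.00) = £1,675.00 + 35.3% × £10,850.00 = £5,505.05
Supplemental (29.65% flat on bonus): 29.65% × £4,000.00 = £1,186.00
Total regional income tax: £5,505.05 + £1,186.00 = £6,691.05

£6,691.05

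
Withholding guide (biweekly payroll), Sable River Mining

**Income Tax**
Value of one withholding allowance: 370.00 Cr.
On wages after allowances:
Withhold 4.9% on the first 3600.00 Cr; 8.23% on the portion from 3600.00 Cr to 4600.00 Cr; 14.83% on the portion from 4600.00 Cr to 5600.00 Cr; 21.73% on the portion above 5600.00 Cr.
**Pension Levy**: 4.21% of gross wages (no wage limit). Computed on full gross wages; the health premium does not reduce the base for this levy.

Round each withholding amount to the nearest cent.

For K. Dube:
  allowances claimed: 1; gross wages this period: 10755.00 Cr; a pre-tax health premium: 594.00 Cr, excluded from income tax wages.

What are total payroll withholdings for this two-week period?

Income Tax: taxable = 10755.00 Cr − 594.00 Cr − 1×370.00 Cr = 9791.00 Cr
  407.00 Cr + 21.73% × (9791.00 Cr − 5600.00 Cr) = 407.00 Cr + 21.73% × 4191.00 Cr = 1317.70 Cr
Pension Levy: 4.21% × 10755.00 Cr = 452.79 Cr
Total: 1317.70 Cr + 452.79 Cr = 1770.49 Cr

1770.49 Cr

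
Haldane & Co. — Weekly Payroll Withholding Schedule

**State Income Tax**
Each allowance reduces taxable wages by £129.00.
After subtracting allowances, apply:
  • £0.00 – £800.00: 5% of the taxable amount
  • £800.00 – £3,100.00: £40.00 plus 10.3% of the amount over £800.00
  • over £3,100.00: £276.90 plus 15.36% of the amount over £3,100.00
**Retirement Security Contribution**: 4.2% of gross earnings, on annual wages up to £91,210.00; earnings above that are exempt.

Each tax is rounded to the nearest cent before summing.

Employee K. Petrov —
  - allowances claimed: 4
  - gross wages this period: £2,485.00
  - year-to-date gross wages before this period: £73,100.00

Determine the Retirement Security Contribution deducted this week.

Retirement Security Contribution: 4.2% × £2,485.00 = £104.37

£104.37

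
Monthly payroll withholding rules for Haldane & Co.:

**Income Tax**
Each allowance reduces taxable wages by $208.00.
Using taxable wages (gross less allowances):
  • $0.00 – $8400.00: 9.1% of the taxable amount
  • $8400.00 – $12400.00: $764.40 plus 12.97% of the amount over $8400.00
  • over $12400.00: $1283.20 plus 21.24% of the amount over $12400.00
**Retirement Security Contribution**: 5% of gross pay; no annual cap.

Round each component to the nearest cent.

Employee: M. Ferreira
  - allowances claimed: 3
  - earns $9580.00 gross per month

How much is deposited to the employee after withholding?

$8264.49

Income Tax: taxable = $9580.00 − 3×$208.00 = $8956.00
  $764.40 + 12.97% × ($8956.00 − $8400.00) = $764.40 + 12.97% × $556.00 = $836.51
Retirement Security Contribution: 5% × $9580.00 = $479.00
Total withheld: $836.51 + $479.00 = $1315.51
Net pay: $9580.00 − $1315.51 = $8264.49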